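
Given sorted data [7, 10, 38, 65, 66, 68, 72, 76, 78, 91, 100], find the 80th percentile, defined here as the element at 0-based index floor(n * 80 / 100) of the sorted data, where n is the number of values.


The dataset has n = 11 elements.
Index = floor(11 * 80 / 100) = floor(880 / 100) = floor(8.8) = 8
Counting from index 0 in the sorted data, the element at index 8 is 78.
Final answer: 78


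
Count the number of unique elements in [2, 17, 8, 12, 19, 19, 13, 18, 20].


List all unique values:
Distinct values: [2, 8, 12, 13, 17, 18, 19, 20]
Count = 8
Final answer: 8


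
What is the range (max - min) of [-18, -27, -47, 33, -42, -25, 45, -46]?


Maximum value: 45
Minimum value: -47
Range = 45 - (-47) = 92
Final answer: 92


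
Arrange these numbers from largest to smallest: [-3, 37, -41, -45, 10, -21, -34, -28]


Original list: [-3, 37, -41, -45, 10, -21, -34, -28]
Repeatedly take the largest remaining element:
  Remaining [-3, 37, -41, -45, 10, -21, -34, -28] -> largest is 37
  Remaining [-3, -41, -45, 10, -21, -34, -28] -> largest is 10
  Remaining [-3, -41, -45, -21, -34, -28] -> largest is -3
  Remaining [-41, -45, -21, -34, -28] -> largest is -21
  Remaining [-41, -45, -34, -28] -> largest is -28
  Remaining [-41, -45, -34] -> largest is -34
  Remaining [-41, -45] -> largest is -41
  Remaining [-45] -> largest is -45
Collecting the picks in order gives the descending list.
Final answer: [37, 10, -3, -21, -28, -34, -41, -45]


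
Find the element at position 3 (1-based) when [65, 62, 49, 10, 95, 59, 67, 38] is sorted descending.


Sort descending: [95, 67, 65, 62, 59, 49, 38, 10]
The 3rd element (1-indexed) is at index 2.
Value = 65
Final answer: 65


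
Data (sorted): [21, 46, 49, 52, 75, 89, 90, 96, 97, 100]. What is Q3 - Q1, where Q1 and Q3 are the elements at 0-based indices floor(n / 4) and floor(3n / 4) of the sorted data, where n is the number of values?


The data has n = 10 elements.
Q1 index = floor(10 / 4) = floor(2.5) = 2; Q3 index = floor(3 * 10 / 4) = floor(7.5) = 7
Q1 = element at index 2 = 49
Q3 = element at index 7 = 96
IQR = 96 - 49 = 47
Final answer: 47


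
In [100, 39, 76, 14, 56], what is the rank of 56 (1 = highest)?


Sort descending: [100, 76, 56, 39, 14]
Find 56 in the sorted list.
56 is at position 3.
Final answer: 3


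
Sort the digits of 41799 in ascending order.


The number 41799 has digits: 4, 1, 7, 9, 9
Sorted: 1, 4, 7, 9, 9
Joining the sorted digits gives the result.
Final answer: 14799


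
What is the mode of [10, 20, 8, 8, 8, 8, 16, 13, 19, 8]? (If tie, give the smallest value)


Count the frequency of each value:
  8 appears 5 time(s)
  10 appears 1 time(s)
  13 appears 1 time(s)
  16 appears 1 time(s)
  19 appears 1 time(s)
  20 appears 1 time(s)
Maximum frequency is 5.
Only 8 reaches that frequency, so it is the mode.
Final answer: 8


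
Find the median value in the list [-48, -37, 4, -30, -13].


First, sort the list: [-48, -37, -30, -13, 4]
The list has 5 elements (odd count).
The middle index is 2 (0-based), and the element there is -30.
Final answer: -30


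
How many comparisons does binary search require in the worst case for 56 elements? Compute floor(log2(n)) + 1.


Binary search halves the search space each step.
Maximum comparisons = floor(log2(56)) + 1
log2(56) = 5.8074
floor(log2(56)) = 5, so 5 + 1 = 6
Final answer: 6


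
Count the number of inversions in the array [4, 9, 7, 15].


For each element, count the later elements that are smaller than it:
  4 (index 0): smaller elements after it = [] -> 0
  9 (index 1): smaller elements after it = [7] -> 1
  7 (index 2): smaller elements after it = [] -> 0
Total inversions = 0 + 1 + 0 = 1
Final answer: 1


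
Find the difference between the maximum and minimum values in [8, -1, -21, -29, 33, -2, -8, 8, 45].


Maximum value: 45
Minimum value: -29
Range = 45 - (-29) = 74
Final answer: 74


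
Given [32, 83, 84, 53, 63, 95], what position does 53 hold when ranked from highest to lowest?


Sort descending: [95, 84, 83, 63, 53, 32]
Find 53 in the sorted list.
53 is at position 5.
Final answer: 5


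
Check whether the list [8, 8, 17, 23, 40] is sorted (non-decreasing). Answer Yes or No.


Check consecutive pairs:
  8 <= 8? True
  8 <= 17? True
  17 <= 23? True
  23 <= 40? True
Every consecutive pair is in order, so the list is non-decreasing.
Final answer: Yes


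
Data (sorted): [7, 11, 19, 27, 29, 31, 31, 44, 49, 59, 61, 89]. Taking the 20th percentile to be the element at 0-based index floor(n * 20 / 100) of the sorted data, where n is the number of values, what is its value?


The dataset has n = 12 elements.
Index = floor(12 * 20 / 100) = floor(240 / 100) = floor(2.4) = 2
Counting from index 0 in the sorted data, the element at index 2 is 19.
Final answer: 19


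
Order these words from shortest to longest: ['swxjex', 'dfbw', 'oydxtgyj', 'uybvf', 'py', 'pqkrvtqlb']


Compute lengths:
  'swxjex' has length 6
  'dfbw' has length 4
  'oydxtgyj' has length 8
  'uybvf' has length 5
  'py' has length 2
  'pqkrvtqlb' has length 9
Lengths in increasing order: 2 < 4 < 5 < 6 < 8 < 9
Listing the words in that order gives the answer.
Final answer: ['py', 'dfbw', 'uybvf', 'swxjex', 'oydxtgyj', 'pqkrvtqlb']


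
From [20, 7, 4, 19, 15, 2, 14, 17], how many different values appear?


List all unique values:
Distinct values: [2, 4, 7, 14, 15, 17, 19, 20]
Count = 8
Final answer: 8


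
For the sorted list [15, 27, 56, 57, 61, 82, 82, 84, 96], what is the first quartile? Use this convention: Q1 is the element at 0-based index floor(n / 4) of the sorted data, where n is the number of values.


The list has n = 9 elements.
Q1 index = floor(9 / 4) = floor(2.25) = 2
Counting from index 0 in the sorted data, the element at index 2 is 56.
Final answer: 56


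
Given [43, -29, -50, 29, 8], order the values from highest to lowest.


Original list: [43, -29, -50, 29, 8]
Repeatedly take the largest remaining element:
  Remaining [43, -29, -50, 29, 8] -> largest is 43
  Remaining [-29, -50, 29, 8] -> largest is 29
  Remaining [-29, -50, 8] -> largest is 8
  Remaining [-29, -50] -> largest is -29
  Remaining [-50] -> largest is -50
Collecting the picks in order gives the descending list.
Final answer: [43, 29, 8, -29, -50]


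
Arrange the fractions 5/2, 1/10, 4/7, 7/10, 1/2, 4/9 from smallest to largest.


Convert to decimal for comparison:
  5/2 = 2.5
  1/10 = 0.1
  4/7 = 0.5714
  7/10 = 0.7
  1/2 = 0.5
  4/9 = 0.4444
Decimals in increasing order: 0.1 < 0.4444 < 0.5 < 0.5714 < 0.7 < 2.5
Writing each back as its fraction gives the sorted order.
Final answer: 1/10, 4/9, 1/2, 4/7, 7/10, 5/2


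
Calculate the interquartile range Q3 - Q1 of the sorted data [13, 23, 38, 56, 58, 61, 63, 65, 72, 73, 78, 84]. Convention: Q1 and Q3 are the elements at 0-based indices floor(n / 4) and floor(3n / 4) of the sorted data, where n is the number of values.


The data has n = 12 elements.
Q1 index = floor(12 / 4) = floor(3) = 3; Q3 index = floor(3 * 12 / 4) = floor(9) = 9
Q1 = element at index 3 = 56
Q3 = element at index 9 = 73
IQR = 73 - 56 = 17
Final answer: 17


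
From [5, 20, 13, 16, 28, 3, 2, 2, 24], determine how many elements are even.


Check each element:
  5 is odd
  20 is even
  13 is odd
  16 is even
  28 is even
  3 is odd
  2 is even
  2 is even
  24 is even
Evens: [20, 16, 28, 2, 2, 24]
Count of evens = 6
Final answer: 6


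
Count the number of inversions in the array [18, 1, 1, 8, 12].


For each element, count the later elements that are smaller than it:
  18 (index 0): smaller elements after it = [1, 1, 8, 12] -> 4
  1 (index 1): smaller elements after it = [] -> 0
  1 (index 2): smaller elements after it = [] -> 0
  8 (index 3): smaller elements after it = [] -> 0
Total inversions = 4 + 0 + 0 + 0 = 4
Final answer: 4


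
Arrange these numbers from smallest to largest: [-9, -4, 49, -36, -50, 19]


Original list: [-9, -4, 49, -36, -50, 19]
Repeatedly take the smallest remaining element:
  Remaining [-9, -4, 49, -36, -50, 19] -> smallest is -50
  Remaining [-9, -4, 49, -36, 19] -> smallest is -36
  Remaining [-9, -4, 49, 19] -> smallest is -9
  Remaining [-4, 49, 19] -> smallest is -4
  Remaining [49, 19] -> smallest is 19
  Remaining [49] -> smallest is 49
Collecting the picks in order gives the sorted list.
Final answer: [-50, -36, -9, -4, 19, 49]


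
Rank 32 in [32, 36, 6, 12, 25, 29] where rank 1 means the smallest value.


Sort ascending: [6, 12, 25, 29, 32, 36]
Find 32 in the sorted list.
32 is at position 5 (1-indexed).
Final answer: 5


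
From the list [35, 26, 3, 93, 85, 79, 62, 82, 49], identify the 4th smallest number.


Sort ascending: [3, 26, 35, 49, 62, 79, 82, 85, 93]
The 4th element (1-indexed) is at index 3.
Value = 49
Final answer: 49


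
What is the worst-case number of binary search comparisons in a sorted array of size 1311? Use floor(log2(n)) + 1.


Binary search halves the search space each step.
Maximum comparisons = floor(log2(1311)) + 1
log2(1311) = 10.3565
floor(log2(1311)) = 10, so 10 + 1 = 11
Final answer: 11


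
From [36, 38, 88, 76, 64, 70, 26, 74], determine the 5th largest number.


Sort descending: [88, 76, 74, 70, 64, 38, 36, 26]
The 5th element (1-indexed) is at index 4.
Value = 64
Final answer: 64


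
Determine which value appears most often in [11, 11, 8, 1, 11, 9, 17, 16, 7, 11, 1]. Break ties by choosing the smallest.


Count the frequency of each value:
  1 appears 2 time(s)
  7 appears 1 time(s)
  8 appears 1 time(s)
  9 appears 1 time(s)
  11 appears 4 time(s)
  16 appears 1 time(s)
  17 appears 1 time(s)
Maximum frequency is 4.
Only 11 reaches that frequency, so it is the mode.
Final answer: 11


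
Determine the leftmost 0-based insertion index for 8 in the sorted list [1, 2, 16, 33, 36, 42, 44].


List is sorted: [1, 2, 16, 33, 36, 42, 44]
We need the leftmost position where 8 can be inserted, i.e. the first index whose element is >= 8 (or the end of the list if none is).
Binary search with low=0, high=7 (0-based indices):
  low=0, high=7, mid=3: a[3]=33 >= 8, so high = 3
  low=0, high=3, mid=1: a[1]=2 < 8, so low = 2
  low=2, high=3, mid=2: a[2]=16 >= 8, so high = 2
Now low = high = 2, so the insertion index is 2.
Final answer: 2


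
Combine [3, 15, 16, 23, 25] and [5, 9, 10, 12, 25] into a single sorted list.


List A: [3, 15, 16, 23, 25]
List B: [5, 9, 10, 12, 25]
Repeatedly compare the front elements and take the smaller:
  3 vs 5 -> take 3
  15 vs 5 -> take 5
  15 vs 9 -> take 9
  15 vs 10 -> take 10
  15 vs 12 -> take 12
  15 vs 25 -> take 15
  16 vs 25 -> take 16
  23 vs 25 -> take 23
  25 vs 25 -> take 25
  A is exhausted; append the rest of B: [25]
Final answer: [3, 5, 9, 10, 12, 15, 16, 23, 25, 25]


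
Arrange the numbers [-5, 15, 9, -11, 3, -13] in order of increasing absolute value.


Compute absolute values:
  |-5| = 5
  |15| = 15
  |9| = 9
  |-11| = 11
  |3| = 3
  |-13| = 13
Absolute values in increasing order: 3 < 5 < 9 < 11 < 13 < 15
Listing the original numbers in that order gives the answer.
Final answer: [3, -5, 9, -11, -13, 15]


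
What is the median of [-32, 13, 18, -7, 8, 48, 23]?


First, sort the list: [-32, -7, 8, 13, 18, 23, 48]
The list has 7 elements (odd count).
The middle index is 3 (0-based), and the element there is 13.
Final answer: 13


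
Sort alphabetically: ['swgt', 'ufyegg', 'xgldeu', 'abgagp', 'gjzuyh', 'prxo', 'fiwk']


Compare strings character by character (the first differing letter decides):
  'abgagp' < 'fiwk' since 'a' < 'f' at position 1
  'fiwk' < 'gjzuyh' since 'f' < 'g' at position 1
  'gjzuyh' < 'prxo' since 'g' < 'p' at position 1
  'prxo' < 'swgt' since 'p' < 's' at position 1
  'swgt' < 'ufyegg' since 's' < 'u' at position 1
  'ufyegg' < 'xgldeu' since 'u' < 'x' at position 1
Chaining these comparisons gives the alphabetical order.
Final answer: ['abgagp', 'fiwk', 'gjzuyh', 'prxo', 'swgt', 'ufyegg', 'xgldeu']


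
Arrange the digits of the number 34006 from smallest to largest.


The number 34006 has digits: 3, 4, 0, 0, 6
Sorted: 0, 0, 3, 4, 6
Joining the sorted digits gives the result.
Final answer: 00346


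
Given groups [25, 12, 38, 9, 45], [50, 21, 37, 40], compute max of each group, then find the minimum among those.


Find max of each group:
  Group 1: [25, 12, 38, 9, 45] -> max = 45
  Group 2: [50, 21, 37, 40] -> max = 50
Maxes: [45, 50]
Minimum of maxes = 45
Final answer: 45


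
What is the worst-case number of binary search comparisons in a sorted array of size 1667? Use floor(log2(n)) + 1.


Binary search halves the search space each step.
Maximum comparisons = floor(log2(1667)) + 1
log2(1667) = 10.703
floor(log2(1667)) = 10, so 10 + 1 = 11
Final answer: 11


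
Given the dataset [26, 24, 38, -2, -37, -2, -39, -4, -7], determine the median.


First, sort the list: [-39, -37, -7, -4, -2, -2, 24, 26, 38]
The list has 9 elements (odd count).
The middle index is 4 (0-based), and the element there is -2.
Final answer: -2


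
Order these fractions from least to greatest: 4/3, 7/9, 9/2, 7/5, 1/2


Convert to decimal for comparison:
  4/3 = 1.3333
  7/9 = 0.7778
  9/2 = 4.5
  7/5 = 1.4
  1/2 = 0.5
Decimals in increasing order: 0.5 < 0.7778 < 1.3333 < 1.4 < 4.5
Writing each back as its fraction gives the sorted order.
Final answer: 1/2, 7/9, 4/3, 7/5, 9/2


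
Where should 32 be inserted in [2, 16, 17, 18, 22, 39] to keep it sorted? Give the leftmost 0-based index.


List is sorted: [2, 16, 17, 18, 22, 39]
We need the leftmost position where 32 can be inserted, i.e. the first index whose element is >= 32 (or the end of the list if none is).
Binary search with low=0, high=6 (0-based indices):
  low=0, high=6, mid=3: a[3]=18 < 32, so low = 4
  low=4, high=6, mid=5: a[5]=39 >= 32, so high = 5
  low=4, high=5, mid=4: a[4]=22 < 32, so low = 5
Now low = high = 5, so the insertion index is 5.
Final answer: 5


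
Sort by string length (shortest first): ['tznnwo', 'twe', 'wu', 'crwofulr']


Compute lengths:
  'tznnwo' has length 6
  'twe' has length 3
  'wu' has length 2
  'crwofulr' has length 8
Lengths in increasing order: 2 < 3 < 6 < 8
Listing the words in that order gives the answer.
Final answer: ['wu', 'twe', 'tznnwo', 'crwofulr']


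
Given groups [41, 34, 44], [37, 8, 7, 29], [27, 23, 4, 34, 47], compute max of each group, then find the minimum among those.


Find max of each group:
  Group 1: [41, 34, 44] -> max = 44
  Group 2: [37, 8, 7, 29] -> max = 37
  Group 3: [27, 23, 4, 34, 47] -> max = 47
Maxes: [44, 37, 47]
Minimum of maxes = 37
Final answer: 37


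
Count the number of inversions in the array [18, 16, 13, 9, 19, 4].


For each element, count the later elements that are smaller than it:
  18 (index 0): smaller elements after it = [16, 13, 9, 4] -> 4
  16 (index 1): smaller elements after it = [13, 9, 4] -> 3
  13 (index 2): smaller elements after it = [9, 4] -> 2
  9 (index 3): smaller elements after it = [4] -> 1
  19 (index 4): smaller elements after it = [4] -> 1
Total inversions = 4 + 3 + 2 + 1 + 1 = 11
Final answer: 11


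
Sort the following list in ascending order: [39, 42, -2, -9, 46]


Original list: [39, 42, -2, -9, 46]
Repeatedly take the smallest remaining element:
  Remaining [39, 42, -2, -9, 46] -> smallest is -9
  Remaining [39, 42, -2, 46] -> smallest is -2
  Remaining [39, 42, 46] -> smallest is 39
  Remaining [42, 46] -> smallest is 42
  Remaining [46] -> smallest is 46
Collecting the picks in order gives the sorted list.
Final answer: [-9, -2, 39, 42, 46]


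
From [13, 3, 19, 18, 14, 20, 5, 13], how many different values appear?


List all unique values:
Distinct values: [3, 5, 13, 14, 18, 19, 20]
Count = 7
Final answer: 7


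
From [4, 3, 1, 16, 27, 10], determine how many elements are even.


Check each element:
  4 is even
  3 is odd
  1 is odd
  16 is even
  27 is odd
  10 is even
Evens: [4, 16, 10]
Count of evens = 3
Final answer: 3


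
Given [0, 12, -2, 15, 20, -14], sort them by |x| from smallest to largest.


Compute absolute values:
  |0| = 0
  |12| = 12
  |-2| = 2
  |15| = 15
  |20| = 20
  |-14| = 14
Absolute values in increasing order: 0 < 2 < 12 < 14 < 15 < 20
Listing the original numbers in that order gives the answer.
Final answer: [0, -2, 12, -14, 15, 20]


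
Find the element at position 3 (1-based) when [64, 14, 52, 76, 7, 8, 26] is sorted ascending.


Sort ascending: [7, 8, 14, 26, 52, 64, 76]
The 3rd element (1-indexed) is at index 2.
Value = 14
Final answer: 14


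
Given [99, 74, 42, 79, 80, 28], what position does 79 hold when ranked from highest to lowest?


Sort descending: [99, 80, 79, 74, 42, 28]
Find 79 in the sorted list.
79 is at position 3.
Final answer: 3


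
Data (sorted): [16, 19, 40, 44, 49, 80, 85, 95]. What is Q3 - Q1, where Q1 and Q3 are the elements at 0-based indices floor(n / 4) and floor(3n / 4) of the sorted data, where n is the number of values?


The data has n = 8 elements.
Q1 index = floor(8 / 4) = floor(2) = 2; Q3 index = floor(3 * 8 / 4) = floor(6) = 6
Q1 = element at index 2 = 40
Q3 = element at index 6 = 85
IQR = 85 - 40 = 45
Final answer: 45


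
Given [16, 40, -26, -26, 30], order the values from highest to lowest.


Original list: [16, 40, -26, -26, 30]
Repeatedly take the largest remaining element:
  Remaining [16, 40, -26, -26, 30] -> largest is 40
  Remaining [16, -26, -26, 30] -> largest is 30
  Remaining [16, -26, -26] -> largest is 16
  Remaining [-26, -26] -> largest is -26
  Remaining [-26] -> largest is -26
Collecting the picks in order gives the descending list.
Final answer: [40, 30, 16, -26, -26]


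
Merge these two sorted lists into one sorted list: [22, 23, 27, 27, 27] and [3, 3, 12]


List A: [22, 23, 27, 27, 27]
List B: [3, 3, 12]
Repeatedly compare the front elements and take the smaller:
  22 vs 3 -> take 3
  22 vs 3 -> take 3
  22 vs 12 -> take 12
  B is exhausted; append the rest of A: [22, 23, 27, 27, 27]
Final answer: [3, 3, 12, 22, 23, 27, 27, 27]


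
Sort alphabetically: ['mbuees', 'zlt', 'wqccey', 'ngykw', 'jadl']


Compare strings character by character (the first differing letter decides):
  'jadl' < 'mbuees' since 'j' < 'm' at position 1
  'mbuees' < 'ngykw' since 'm' < 'n' at position 1
  'ngykw' < 'wqccey' since 'n' < 'w' at position 1
  'wqccey' < 'zlt' since 'w' < 'z' at position 1
Chaining these comparisons gives the alphabetical order.
Final answer: ['jadl', 'mbuees', 'ngykw', 'wqccey', 'zlt']


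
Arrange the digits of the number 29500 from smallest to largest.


The number 29500 has digits: 2, 9, 5, 0, 0
Sorted: 0, 0, 2, 5, 9
Joining the sorted digits gives the result.
Final answer: 00259


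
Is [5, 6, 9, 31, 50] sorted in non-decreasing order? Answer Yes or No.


Check consecutive pairs:
  5 <= 6? True
  6 <= 9? True
  9 <= 31? True
  31 <= 50? True
Every consecutive pair is in order, so the list is non-decreasing.
Final answer: Yes


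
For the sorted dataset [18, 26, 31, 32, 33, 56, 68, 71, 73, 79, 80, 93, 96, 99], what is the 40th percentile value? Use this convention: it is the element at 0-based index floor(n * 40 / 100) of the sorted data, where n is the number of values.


The dataset has n = 14 elements.
Index = floor(14 * 40 / 100) = floor(560 / 100) = floor(5.6) = 5
Counting from index 0 in the sorted data, the element at index 5 is 56.
Final answer: 56


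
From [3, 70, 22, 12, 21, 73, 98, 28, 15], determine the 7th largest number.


Sort descending: [98, 73, 70, 28, 22, 21, 15, 12, 3]
The 7th element (1-indexed) is at index 6.
Value = 15
Final answer: 15


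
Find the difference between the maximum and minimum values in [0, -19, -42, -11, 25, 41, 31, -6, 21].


Maximum value: 41
Minimum value: -42
Range = 41 - (-42) = 83
Final answer: 83


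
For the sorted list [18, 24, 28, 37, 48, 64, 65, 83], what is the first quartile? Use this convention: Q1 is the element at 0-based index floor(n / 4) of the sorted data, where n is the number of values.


The list has n = 8 elements.
Q1 index = floor(8 / 4) = floor(2) = 2
Counting from index 0 in the sorted data, the element at index 2 is 28.
Final answer: 28


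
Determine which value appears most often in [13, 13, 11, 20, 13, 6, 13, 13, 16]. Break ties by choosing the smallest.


Count the frequency of each value:
  6 appears 1 time(s)
  11 appears 1 time(s)
  13 appears 5 time(s)
  16 appears 1 time(s)
  20 appears 1 time(s)
Maximum frequency is 5.
Only 13 reaches that frequency, so it is the mode.
Final answer: 13


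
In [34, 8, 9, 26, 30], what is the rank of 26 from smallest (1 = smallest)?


Sort ascending: [8, 9, 26, 30, 34]
Find 26 in the sorted list.
26 is at position 3 (1-indexed).
Final answer: 3


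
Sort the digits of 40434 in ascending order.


The number 40434 has digits: 4, 0, 4, 3, 4
Sorted: 0, 3, 4, 4, 4
Joining the sorted digits gives the result.
Final answer: 03444


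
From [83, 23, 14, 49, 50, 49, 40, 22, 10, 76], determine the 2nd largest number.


Sort descending: [83, 76, 50, 49, 49, 40, 23, 22, 14, 10]
The 2nd element (1-indexed) is at index 1.
Value = 76
Final answer: 76


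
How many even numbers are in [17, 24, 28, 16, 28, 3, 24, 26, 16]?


Check each element:
  17 is odd
  24 is even
  28 is even
  16 is even
  28 is even
  3 is odd
  24 is even
  26 is even
  16 is even
Evens: [24, 28, 16, 28, 24, 26, 16]
Count of evens = 7
Final answer: 7


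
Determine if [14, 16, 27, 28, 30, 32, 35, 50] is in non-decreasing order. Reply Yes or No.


Check consecutive pairs:
  14 <= 16? True
  16 <= 27? True
  27 <= 28? True
  28 <= 30? True
  30 <= 32? True
  32 <= 35? True
  35 <= 50? True
Every consecutive pair is in order, so the list is non-decreasing.
Final answer: Yes


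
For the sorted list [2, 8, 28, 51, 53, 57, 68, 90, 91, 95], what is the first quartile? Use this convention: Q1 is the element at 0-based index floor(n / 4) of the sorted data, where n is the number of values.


The list has n = 10 elements.
Q1 index = floor(10 / 4) = floor(2.5) = 2
Counting from index 0 in the sorted data, the element at index 2 is 28.
Final answer: 28


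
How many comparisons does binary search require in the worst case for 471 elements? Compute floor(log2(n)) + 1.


Binary search halves the search space each step.
Maximum comparisons = floor(log2(471)) + 1
log2(471) = 8.8796
floor(log2(471)) = 8, so 8 + 1 = 9
Final answer: 9


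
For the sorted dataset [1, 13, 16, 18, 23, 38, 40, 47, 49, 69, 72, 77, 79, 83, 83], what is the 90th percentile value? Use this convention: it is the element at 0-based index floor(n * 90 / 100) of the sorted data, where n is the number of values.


The dataset has n = 15 elements.
Index = floor(15 * 90 / 100) = floor(1350 / 100) = floor(13.5) = 13
Counting from index 0 in the sorted data, the element at index 13 is 83.
Final answer: 83


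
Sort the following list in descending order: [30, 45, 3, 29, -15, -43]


Original list: [30, 45, 3, 29, -15, -43]
Repeatedly take the largest remaining element:
  Remaining [30, 45, 3, 29, -15, -43] -> largest is 45
  Remaining [30, 3, 29, -15, -43] -> largest is 30
  Remaining [3, 29, -15, -43] -> largest is 29
  Remaining [3, -15, -43] -> largest is 3
  Remaining [-15, -43] -> largest is -15
  Remaining [-43] -> largest is -43
Collecting the picks in order gives the descending list.
Final answer: [45, 30, 29, 3, -15, -43]


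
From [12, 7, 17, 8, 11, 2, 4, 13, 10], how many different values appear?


List all unique values:
Distinct values: [2, 4, 7, 8, 10, 11, 12, 13, 17]
Count = 9
Final answer: 9


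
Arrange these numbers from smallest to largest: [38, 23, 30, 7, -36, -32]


Original list: [38, 23, 30, 7, -36, -32]
Repeatedly take the smallest remaining element:
  Remaining [38, 23, 30, 7, -36, -32] -> smallest is -36
  Remaining [38, 23, 30, 7, -32] -> smallest is -32
  Remaining [38, 23, 30, 7] -> smallest is 7
  Remaining [38, 23, 30] -> smallest is 23
  Remaining [38, 30] -> smallest is 30
  Remaining [38] -> smallest is 38
Collecting the picks in order gives the sorted list.
Final answer: [-36, -32, 7, 23, 30, 38]


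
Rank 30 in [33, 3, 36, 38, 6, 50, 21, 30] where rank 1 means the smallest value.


Sort ascending: [3, 6, 21, 30, 33, 36, 38, 50]
Find 30 in the sorted list.
30 is at position 4 (1-indexed).
Final answer: 4


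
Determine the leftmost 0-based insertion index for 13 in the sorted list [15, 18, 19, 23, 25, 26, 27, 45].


List is sorted: [15, 18, 19, 23, 25, 26, 27, 45]
We need the leftmost position where 13 can be inserted, i.e. the first index whose element is >= 13 (or the end of the list if none is).
Binary search with low=0, high=8 (0-based indices):
  low=0, high=8, mid=4: a[4]=25 >= 13, so high = 4
  low=0, high=4, mid=2: a[2]=19 >= 13, so high = 2
  low=0, high=2, mid=1: a[1]=18 >= 13, so high = 1
  low=0, high=1, mid=0: a[0]=15 >= 13, so high = 0
Now low = high = 0, so the insertion index is 0.
Final answer: 0


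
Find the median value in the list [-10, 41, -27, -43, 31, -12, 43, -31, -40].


First, sort the list: [-43, -40, -31, -27, -12, -10, 31, 41, 43]
The list has 9 elements (odd count).
The middle index is 4 (0-based), and the element there is -12.
Final answer: -12


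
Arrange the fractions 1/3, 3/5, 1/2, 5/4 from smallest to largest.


Convert to decimal for comparison:
  1/3 = 0.3333
  3/5 = 0.6
  1/2 = 0.5
  5/4 = 1.25
Decimals in increasing order: 0.3333 < 0.5 < 0.6 < 1.25
Writing each back as its fraction gives the sorted order.
Final answer: 1/3, 1/2, 3/5, 5/4


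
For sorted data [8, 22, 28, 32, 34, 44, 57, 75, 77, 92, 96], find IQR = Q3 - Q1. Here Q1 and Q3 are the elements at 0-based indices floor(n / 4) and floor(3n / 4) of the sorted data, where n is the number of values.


The data has n = 11 elements.
Q1 index = floor(11 / 4) = floor(2.75) = 2; Q3 index = floor(3 * 11 / 4) = floor(8.25) = 8
Q1 = element at index 2 = 28
Q3 = element at index 8 = 77
IQR = 77 - 28 = 49
Final answer: 49


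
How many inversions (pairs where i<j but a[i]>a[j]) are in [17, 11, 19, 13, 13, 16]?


For each element, count the later elements that are smaller than it:
  17 (index 0): smaller elements after it = [11, 13, 13, 16] -> 4
  11 (index 1): smaller elements after it = [] -> 0
  19 (index 2): smaller elements after it = [13, 13, 16] -> 3
  13 (index 3): smaller elements after it = [] -> 0
  13 (index 4): smaller elements after it = [] -> 0
Total inversions = 4 + 0 + 3 + 0 + 0 = 7
Final answer: 7


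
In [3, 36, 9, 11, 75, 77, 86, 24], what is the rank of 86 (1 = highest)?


Sort descending: [86, 77, 75, 36, 24, 11, 9, 3]
Find 86 in the sorted list.
86 is at position 1.
Final answer: 1


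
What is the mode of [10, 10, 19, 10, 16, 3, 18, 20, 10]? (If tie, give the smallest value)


Count the frequency of each value:
  3 appears 1 time(s)
  10 appears 4 time(s)
  16 appears 1 time(s)
  18 appears 1 time(s)
  19 appears 1 time(s)
  20 appears 1 time(s)
Maximum frequency is 4.
Only 10 reaches that frequency, so it is the mode.
Final answer: 10


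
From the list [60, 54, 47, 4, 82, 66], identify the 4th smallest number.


Sort ascending: [4, 47, 54, 60, 66, 82]
The 4th element (1-indexed) is at index 3.
Value = 60
Final answer: 60


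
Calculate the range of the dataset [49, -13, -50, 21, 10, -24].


Maximum value: 49
Minimum value: -50
Range = 49 - (-50) = 99
Final answer: 99


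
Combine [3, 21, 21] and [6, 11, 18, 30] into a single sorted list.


List A: [3, 21, 21]
List B: [6, 11, 18, 30]
Repeatedly compare the front elements and take the smaller:
  3 vs 6 -> take 3
  21 vs 6 -> take 6
  21 vs 11 -> take 11
  21 vs 18 -> take 18
  21 vs 30 -> take 21
  21 vs 30 -> take 21
  A is exhausted; append the rest of B: [30]
Final answer: [3, 6, 11, 18, 21, 21, 30]


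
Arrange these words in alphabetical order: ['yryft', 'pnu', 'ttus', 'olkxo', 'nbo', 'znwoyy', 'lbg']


Compare strings character by character (the first differing letter decides):
  'lbg' < 'nbo' since 'l' < 'n' at position 1
  'nbo' < 'olkxo' since 'n' < 'o' at position 1
  'olkxo' < 'pnu' since 'o' < 'p' at position 1
  'pnu' < 'ttus' since 'p' < 't' at position 1
  'ttus' < 'yryft' since 't' < 'y' at position 1
  'yryft' < 'znwoyy' since 'y' < 'z' at position 1
Chaining these comparisons gives the alphabetical order.
Final answer: ['lbg', 'nbo', 'olkxo', 'pnu', 'ttus', 'yryft', 'znwoyy']


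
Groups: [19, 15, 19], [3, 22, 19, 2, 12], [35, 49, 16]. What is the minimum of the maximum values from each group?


Find max of each group:
  Group 1: [19, 15, 19] -> max = 19
  Group 2: [3, 22, 19, 2, 12] -> max = 22
  Group 3: [35, 49, 16] -> max = 49
Maxes: [19, 22, 49]
Minimum of maxes = 19
Final answer: 19


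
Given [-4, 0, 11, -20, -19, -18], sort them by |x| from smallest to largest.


Compute absolute values:
  |-4| = 4
  |0| = 0
  |11| = 11
  |-20| = 20
  |-19| = 19
  |-18| = 18
Absolute values in increasing order: 0 < 4 < 11 < 18 < 19 < 20
Listing the original numbers in that order gives the answer.
Final answer: [0, -4, 11, -18, -19, -20]


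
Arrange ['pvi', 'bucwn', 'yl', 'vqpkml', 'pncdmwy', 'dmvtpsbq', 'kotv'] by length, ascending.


Compute lengths:
  'pvi' has length 3
  'bucwn' has length 5
  'yl' has length 2
  'vqpkml' has length 6
  'pncdmwy' has length 7
  'dmvtpsbq' has length 8
  'kotv' has length 4
Lengths in increasing order: 2 < 3 < 4 < 5 < 6 < 7 < 8
Listing the words in that order gives the answer.
Final answer: ['yl', 'pvi', 'kotv', 'bucwn', 'vqpkml', 'pncdmwy', 'dmvtpsbq']


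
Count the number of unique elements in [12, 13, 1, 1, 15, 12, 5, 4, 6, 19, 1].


List all unique values:
Distinct values: [1, 4, 5, 6, 12, 13, 15, 19]
Count = 8
Final answer: 8


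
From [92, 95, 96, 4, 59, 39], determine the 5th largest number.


Sort descending: [96, 95, 92, 59, 39, 4]
The 5th element (1-indexed) is at index 4.
Value = 39
Final answer: 39


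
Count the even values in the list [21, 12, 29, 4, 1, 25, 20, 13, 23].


Check each element:
  21 is odd
  12 is even
  29 is odd
  4 is even
  1 is odd
  25 is odd
  20 is even
  13 is odd
  23 is odd
Evens: [12, 4, 20]
Count of evens = 3
Final answer: 3


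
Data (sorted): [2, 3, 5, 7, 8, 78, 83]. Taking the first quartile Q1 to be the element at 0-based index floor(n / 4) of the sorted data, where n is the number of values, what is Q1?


The list has n = 7 elements.
Q1 index = floor(7 / 4) = floor(1.75) = 1
Counting from index 0 in the sorted data, the element at index 1 is 3.
Final answer: 3


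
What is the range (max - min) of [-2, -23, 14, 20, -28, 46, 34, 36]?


Maximum value: 46
Minimum value: -28
Range = 46 - (-28) = 74
Final answer: 74


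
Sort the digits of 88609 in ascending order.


The number 88609 has digits: 8, 8, 6, 0, 9
Sorted: 0, 6, 8, 8, 9
Joining the sorted digits gives the result.
Final answer: 06889


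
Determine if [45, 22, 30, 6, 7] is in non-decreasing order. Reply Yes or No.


Check consecutive pairs:
  45 <= 22? False
  22 <= 30? True
  30 <= 6? False
  6 <= 7? True
2 consecutive pair(s) are out of order, so the list is not sorted.
Final answer: No


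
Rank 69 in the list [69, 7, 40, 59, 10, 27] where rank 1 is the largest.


Sort descending: [69, 59, 40, 27, 10, 7]
Find 69 in the sorted list.
69 is at position 1.
Final answer: 1


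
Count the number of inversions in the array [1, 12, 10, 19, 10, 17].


For each element, count the later elements that are smaller than it:
  1 (index 0): smaller elements after it = [] -> 0
  12 (index 1): smaller elements after it = [10, 10] -> 2
  10 (index 2): smaller elements after it = [] -> 0
  19 (index 3): smaller elements after it = [10, 17] -> 2
  10 (index 4): smaller elements after it = [] -> 0
Total inversions = 0 + 2 + 0 + 2 + 0 = 4
Final answer: 4


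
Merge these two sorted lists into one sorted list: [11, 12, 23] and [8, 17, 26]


List A: [11, 12, 23]
List B: [8, 17, 26]
Repeatedly compare the front elements and take the smaller:
  11 vs 8 -> take 8
  11 vs 17 -> take 11
  12 vs 17 -> take 12
  23 vs 17 -> take 17
  23 vs 26 -> take 23
  A is exhausted; append the rest of B: [26]
Final answer: [8, 11, 12, 17, 23, 26]


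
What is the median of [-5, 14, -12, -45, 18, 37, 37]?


First, sort the list: [-45, -12, -5, 14, 18, 37, 37]
The list has 7 elements (odd count).
The middle index is 3 (0-based), and the element there is 14.
Final answer: 14


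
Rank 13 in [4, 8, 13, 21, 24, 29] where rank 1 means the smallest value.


Sort ascending: [4, 8, 13, 21, 24, 29]
Find 13 in the sorted list.
13 is at position 3 (1-indexed).
Final answer: 3


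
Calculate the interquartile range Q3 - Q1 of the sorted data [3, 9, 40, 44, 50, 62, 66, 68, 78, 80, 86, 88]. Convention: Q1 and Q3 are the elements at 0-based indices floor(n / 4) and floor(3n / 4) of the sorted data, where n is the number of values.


The data has n = 12 elements.
Q1 index = floor(12 / 4) = floor(3) = 3; Q3 index = floor(3 * 12 / 4) = floor(9) = 9
Q1 = element at index 3 = 44
Q3 = element at index 9 = 80
IQR = 80 - 44 = 36
Final answer: 36


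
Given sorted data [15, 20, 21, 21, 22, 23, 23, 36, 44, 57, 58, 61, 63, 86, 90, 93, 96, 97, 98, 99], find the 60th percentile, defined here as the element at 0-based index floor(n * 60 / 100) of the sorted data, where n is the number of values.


The dataset has n = 20 elements.
Index = floor(20 * 60 / 100) = floor(1200 / 100) = floor(12) = 12
Counting from index 0 in the sorted data, the element at index 12 is 63.
Final answer: 63


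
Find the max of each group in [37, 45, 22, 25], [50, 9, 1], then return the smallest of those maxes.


Find max of each group:
  Group 1: [37, 45, 22, 25] -> max = 45
  Group 2: [50, 9, 1] -> max = 50
Maxes: [45, 50]
Minimum of maxes = 45
Final answer: 45


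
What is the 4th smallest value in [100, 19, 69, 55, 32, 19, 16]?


Sort ascending: [16, 19, 19, 32, 55, 69, 100]
The 4th element (1-indexed) is at index 3.
Value = 32
Final answer: 32


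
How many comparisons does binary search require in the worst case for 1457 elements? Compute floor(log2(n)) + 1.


Binary search halves the search space each step.
Maximum comparisons = floor(log2(1457)) + 1
log2(1457) = 10.5088
floor(log2(1457)) = 10, so 10 + 1 = 11
Final answer: 11


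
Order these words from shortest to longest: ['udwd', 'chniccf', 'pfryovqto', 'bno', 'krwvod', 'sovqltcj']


Compute lengths:
  'udwd' has length 4
  'chniccf' has length 7
  'pfryovqto' has length 9
  'bno' has length 3
  'krwvod' has length 6
  'sovqltcj' has length 8
Lengths in increasing order: 3 < 4 < 6 < 7 < 8 < 9
Listing the words in that order gives the answer.
Final answer: ['bno', 'udwd', 'krwvod', 'chniccf', 'sovqltcj', 'pfryovqto']


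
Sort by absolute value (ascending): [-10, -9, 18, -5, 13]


Compute absolute values:
  |-10| = 10
  |-9| = 9
  |18| = 18
  |-5| = 5
  |13| = 13
Absolute values in increasing order: 5 < 9 < 10 < 13 < 18
Listing the original numbers in that order gives the answer.
Final answer: [-5, -9, -10, 13, 18]


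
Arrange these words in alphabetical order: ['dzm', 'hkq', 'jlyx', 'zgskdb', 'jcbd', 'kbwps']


Compare strings character by character (the first differing letter decides):
  'dzm' < 'hkq' since 'd' < 'h' at position 1
  'hkq' < 'jcbd' since 'h' < 'j' at position 1
  'jcbd' < 'jlyx' since 'c' < 'l' at position 2
  'jlyx' < 'kbwps' since 'j' < 'k' at position 1
  'kbwps' < 'zgskdb' since 'k' < 'z' at position 1
Chaining these comparisons gives the alphabetical order.
Final answer: ['dzm', 'hkq', 'jcbd', 'jlyx', 'kbwps', 'zgskdb']


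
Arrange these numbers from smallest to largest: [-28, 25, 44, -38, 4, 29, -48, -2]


Original list: [-28, 25, 44, -38, 4, 29, -48, -2]
Repeatedly take the smallest remaining element:
  Remaining [-28, 25, 44, -38, 4, 29, -48, -2] -> smallest is -48
  Remaining [-28, 25, 44, -38, 4, 29, -2] -> smallest is -38
  Remaining [-28, 25, 44, 4, 29, -2] -> smallest is -28
  Remaining [25, 44, 4, 29, -2] -> smallest is -2
  Remaining [25, 44, 4, 29] -> smallest is 4
  Remaining [25, 44, 29] -> smallest is 25
  Remaining [44, 29] -> smallest is 29
  Remaining [44] -> smallest is 44
Collecting the picks in order gives the sorted list.
Final answer: [-48, -38, -28, -2, 4, 25, 29, 44]


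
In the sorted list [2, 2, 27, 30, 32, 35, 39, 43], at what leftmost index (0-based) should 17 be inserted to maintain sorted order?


List is sorted: [2, 2, 27, 30, 32, 35, 39, 43]
We need the leftmost position where 17 can be inserted, i.e. the first index whose element is >= 17 (or the end of the list if none is).
Binary search with low=0, high=8 (0-based indices):
  low=0, high=8, mid=4: a[4]=32 >= 17, so high = 4
  low=0, high=4, mid=2: a[2]=27 >= 17, so high = 2
  low=0, high=2, mid=1: a[1]=2 < 17, so low = 2
Now low = high = 2, so the insertion index is 2.
Final answer: 2


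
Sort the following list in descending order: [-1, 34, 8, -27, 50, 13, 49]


Original list: [-1, 34, 8, -27, 50, 13, 49]
Repeatedly take the largest remaining element:
  Remaining [-1, 34, 8, -27, 50, 13, 49] -> largest is 50
  Remaining [-1, 34, 8, -27, 13, 49] -> largest is 49
  Remaining [-1, 34, 8, -27, 13] -> largest is 34
  Remaining [-1, 8, -27, 13] -> largest is 13
  Remaining [-1, 8, -27] -> largest is 8
  Remaining [-1, -27] -> largest is -1
  Remaining [-27] -> largest is -27
Collecting the picks in order gives the descending list.
Final answer: [50, 49, 34, 13, 8, -1, -27]


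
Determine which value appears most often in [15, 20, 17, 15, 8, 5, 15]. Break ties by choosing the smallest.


Count the frequency of each value:
  5 appears 1 time(s)
  8 appears 1 time(s)
  15 appears 3 time(s)
  17 appears 1 time(s)
  20 appears 1 time(s)
Maximum frequency is 3.
Only 15 reaches that frequency, so it is the mode.
Final answer: 15


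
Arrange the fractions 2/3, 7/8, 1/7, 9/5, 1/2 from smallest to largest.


Convert to decimal for comparison:
  2/3 = 0.6667
  7/8 = 0.875
  1/7 = 0.1429
  9/5 = 1.8
  1/2 = 0.5
Decimals in increasing order: 0.1429 < 0.5 < 0.6667 < 0.875 < 1.8
Writing each back as its fraction gives the sorted order.
Final answer: 1/7, 1/2, 2/3, 7/8, 9/5


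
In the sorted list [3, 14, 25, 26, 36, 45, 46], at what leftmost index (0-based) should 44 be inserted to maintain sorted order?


List is sorted: [3, 14, 25, 26, 36, 45, 46]
We need the leftmost position where 44 can be inserted, i.e. the first index whose element is >= 44 (or the end of the list if none is).
Binary search with low=0, high=7 (0-based indices):
  low=0, high=7, mid=3: a[3]=26 < 44, so low = 4
  low=4, high=7, mid=5: a[5]=45 >= 44, so high = 5
  low=4, high=5, mid=4: a[4]=36 < 44, so low = 5
Now low = high = 5, so the insertion index is 5.
Final answer: 5


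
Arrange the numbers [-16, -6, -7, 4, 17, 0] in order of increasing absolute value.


Compute absolute values:
  |-16| = 16
  |-6| = 6
  |-7| = 7
  |4| = 4
  |17| = 17
  |0| = 0
Absolute values in increasing order: 0 < 4 < 6 < 7 < 16 < 17
Listing the original numbers in that order gives the answer.
Final answer: [0, 4, -6, -7, -16, 17]


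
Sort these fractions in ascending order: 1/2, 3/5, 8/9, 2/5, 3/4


Convert to decimal for comparison:
  1/2 = 0.5
  3/5 = 0.6
  8/9 = 0.8889
  2/5 = 0.4
  3/4 = 0.75
Decimals in increasing order: 0.4 < 0.5 < 0.6 < 0.75 < 0.8889
Writing each back as its fraction gives the sorted order.
Final answer: 2/5, 1/2, 3/5, 3/4, 8/9


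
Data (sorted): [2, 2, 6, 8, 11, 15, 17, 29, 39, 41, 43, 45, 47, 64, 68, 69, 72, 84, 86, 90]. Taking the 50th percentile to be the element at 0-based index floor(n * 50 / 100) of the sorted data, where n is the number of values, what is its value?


The dataset has n = 20 elements.
Index = floor(20 * 50 / 100) = floor(1000 / 100) = floor(10) = 10
Counting from index 0 in the sorted data, the element at index 10 is 43.
Final answer: 43


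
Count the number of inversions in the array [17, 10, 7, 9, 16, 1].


For each element, count the later elements that are smaller than it:
  17 (index 0): smaller elements after it = [10, 7, 9, 16, 1] -> 5
  10 (index 1): smaller elements after it = [7, 9, 1] -> 3
  7 (index 2): smaller elements after it = [1] -> 1
  9 (index 3): smaller elements after it = [1] -> 1
  16 (index 4): smaller elements after it = [1] -> 1
Total inversions = 5 + 3 + 1 + 1 + 1 = 11
Final answer: 11
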